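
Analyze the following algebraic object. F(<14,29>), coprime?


gcd(14,29)=1 => F=ab-a-b=14*29-14-29=406-43=363


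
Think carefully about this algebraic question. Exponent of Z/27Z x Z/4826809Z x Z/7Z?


Exponent = lcm of the cyclic orders; pairwise coprime => product.
3^3*13^6*7^1=27*4826809*7=912266901


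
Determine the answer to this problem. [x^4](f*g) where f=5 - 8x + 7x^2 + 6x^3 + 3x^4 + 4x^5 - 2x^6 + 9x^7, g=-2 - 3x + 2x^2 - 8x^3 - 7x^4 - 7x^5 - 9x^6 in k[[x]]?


[x^4] = sum a_i*b_j, i+j=4
  5*-7=-35
  -8*-8=64
  7*2=14
  6*-3=-18
  3*-2=-6
Sum=19


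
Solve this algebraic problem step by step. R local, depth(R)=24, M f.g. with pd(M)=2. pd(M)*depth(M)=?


pd+depth=24
depth=24-2=22
pd*depth=2*22=44


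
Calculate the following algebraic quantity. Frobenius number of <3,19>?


gcd(3,19)=1 => F=ab-a-b=3*19-3-19=57-22=35


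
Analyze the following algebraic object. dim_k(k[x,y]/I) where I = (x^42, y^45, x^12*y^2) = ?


k[x,y]/I, I = (x^42, y^45, x^12*y^2)
Rect: 42x45=1890. Corner: (42-12)x(45-2)=1290.
dim = 1890-1290 = 600


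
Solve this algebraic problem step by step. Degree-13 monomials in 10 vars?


C(d+n-1,n-1)=C(22,9)=497420


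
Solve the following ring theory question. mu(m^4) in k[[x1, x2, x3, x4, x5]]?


C(n+d-1,d)=C(8,4)=70


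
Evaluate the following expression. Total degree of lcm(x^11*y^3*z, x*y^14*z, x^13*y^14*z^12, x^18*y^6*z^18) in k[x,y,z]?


lcm = componentwise max:
x: max(11,1,13,18)=18
y: max(3,14,14,6)=14
z: max(1,1,12,18)=18
Total=18+14+18=50


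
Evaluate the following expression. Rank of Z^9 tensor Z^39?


rank(M(x)N) = rank(M)*rank(N)
9*39 = 351


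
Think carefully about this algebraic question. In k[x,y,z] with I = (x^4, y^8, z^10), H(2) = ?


Need i<4, j<8, k<10 with i+j+k=2.
For each i, j ranges over max(0,2-i-9)..min(7,2-i):
  i=0: j in [0,2] -> 3
  i=1: j in [0,1] -> 2
  i=2: j in [0,0] -> 1
H(2) = 3+2+1 = 6


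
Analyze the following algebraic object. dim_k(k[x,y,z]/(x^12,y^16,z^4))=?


Basis: x^iy^jz^k, i<12,j<16,k<4
12*16*4=768


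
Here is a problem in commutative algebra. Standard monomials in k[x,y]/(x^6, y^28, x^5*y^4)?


k[x,y]/I, I = (x^6, y^28, x^5*y^4)
Rect: 6x28=168. Corner: (6-5)x(28-4)=24.
dim = 168-24 = 144


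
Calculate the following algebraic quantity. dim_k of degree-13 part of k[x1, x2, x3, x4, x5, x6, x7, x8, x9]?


C(d+n-1,n-1)=C(21,8)=203490


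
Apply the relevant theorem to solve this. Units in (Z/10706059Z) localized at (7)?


Local ring = Z/823543Z.
phi(823543) = 7^6*(7-1) = 705894


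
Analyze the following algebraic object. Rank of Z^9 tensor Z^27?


rank(M(x)N) = rank(M)*rank(N)
9*27 = 243


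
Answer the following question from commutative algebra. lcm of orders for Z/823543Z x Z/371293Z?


Exponent = lcm of the cyclic orders; pairwise coprime => product.
7^7*13^5=823543*371293=305775751099


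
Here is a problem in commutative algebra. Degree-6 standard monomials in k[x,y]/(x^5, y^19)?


k[x,y], I = (x^5, y^19), d = 6
Need i < 5 and d-i < 19.
Range: 0 <= i <= 4.
H(6) = 5


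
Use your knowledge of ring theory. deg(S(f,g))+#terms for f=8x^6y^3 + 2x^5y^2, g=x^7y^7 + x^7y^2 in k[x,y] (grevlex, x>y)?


LT(f)=8x^6y^3, LT(g)=x^7y^7
lcm(LM)=x^7y^7
S(f,g) (scaled by 8 to clear denominators) = xy^4*f - 8*g = 2x^6y^6 - 8x^7y^2
2 terms, deg 12.
12+2=14


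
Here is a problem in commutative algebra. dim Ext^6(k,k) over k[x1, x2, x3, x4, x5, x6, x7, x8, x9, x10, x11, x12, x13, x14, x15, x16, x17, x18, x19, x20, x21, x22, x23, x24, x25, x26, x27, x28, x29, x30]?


C(n,i)=C(30,6)=593775


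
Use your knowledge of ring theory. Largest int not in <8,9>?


gcd(8,9)=1 => F=ab-a-b=8*9-8-9=72-17=55


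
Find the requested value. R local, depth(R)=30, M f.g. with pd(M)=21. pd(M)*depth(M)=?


pd+depth=30
depth=30-21=9
pd*depth=21*9=189


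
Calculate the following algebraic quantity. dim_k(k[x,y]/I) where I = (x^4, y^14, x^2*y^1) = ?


k[x,y]/I, I = (x^4, y^14, x^2*y^1)
Rect: 4x14=56. Corner: (4-2)x(14-1)=26.
dim = 56-26 = 30


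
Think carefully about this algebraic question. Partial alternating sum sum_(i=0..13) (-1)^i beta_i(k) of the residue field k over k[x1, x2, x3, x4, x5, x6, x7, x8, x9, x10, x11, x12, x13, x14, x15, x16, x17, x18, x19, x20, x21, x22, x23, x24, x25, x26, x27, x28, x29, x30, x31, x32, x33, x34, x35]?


Koszul resolution: beta_i(k)=C(n,i), n=35
sum_(i=0..p) (-1)^i C(n,i) = (-1)^p C(n-1,p)
(-1)^13*C(34,13) = (-1)^13*927983760 = -927983760


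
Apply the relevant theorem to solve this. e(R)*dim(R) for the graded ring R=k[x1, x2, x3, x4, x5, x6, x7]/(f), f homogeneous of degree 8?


e(R)=deg(f)=8, dim(R)=7-1=6
e*dim=8*6=48


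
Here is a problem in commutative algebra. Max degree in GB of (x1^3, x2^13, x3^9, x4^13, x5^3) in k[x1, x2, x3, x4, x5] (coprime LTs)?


Pure powers, coprime LTs => already GB.
Degrees: 3, 13, 9, 13, 3
Max=13


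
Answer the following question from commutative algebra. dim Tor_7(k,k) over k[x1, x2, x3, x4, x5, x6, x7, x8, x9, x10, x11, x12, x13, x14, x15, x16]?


Koszul: C(n,i)=C(16,7)=11440


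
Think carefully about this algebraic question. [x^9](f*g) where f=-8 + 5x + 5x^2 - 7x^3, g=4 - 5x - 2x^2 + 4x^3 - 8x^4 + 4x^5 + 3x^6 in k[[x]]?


[x^9] = sum a_i*b_j, i+j=9
  -7*3=-21
Sum=-21


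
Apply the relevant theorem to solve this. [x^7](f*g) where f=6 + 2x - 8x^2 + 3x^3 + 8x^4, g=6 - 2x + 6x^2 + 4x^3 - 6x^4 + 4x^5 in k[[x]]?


[x^7] = sum a_i*b_j, i+j=7
  -8*4=-32
  3*-6=-18
  8*4=32
Sum=-18


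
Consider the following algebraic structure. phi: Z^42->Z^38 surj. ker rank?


rank(ker) = 42-38 = 4


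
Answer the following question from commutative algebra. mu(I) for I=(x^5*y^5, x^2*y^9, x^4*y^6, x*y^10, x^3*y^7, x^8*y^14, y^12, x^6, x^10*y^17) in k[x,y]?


Remove redundant (divisible by others).
x^8*y^14 redundant.
x^10*y^17 redundant.
Min: x^6, x^5*y^5, x^4*y^6, x^3*y^7, x^2*y^9, x*y^10, y^12
Count=7


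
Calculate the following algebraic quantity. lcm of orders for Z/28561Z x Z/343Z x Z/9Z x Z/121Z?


Exponent = lcm of the cyclic orders; pairwise coprime => product.
13^4*7^3*3^2*11^2=28561*343*9*121=10668304647


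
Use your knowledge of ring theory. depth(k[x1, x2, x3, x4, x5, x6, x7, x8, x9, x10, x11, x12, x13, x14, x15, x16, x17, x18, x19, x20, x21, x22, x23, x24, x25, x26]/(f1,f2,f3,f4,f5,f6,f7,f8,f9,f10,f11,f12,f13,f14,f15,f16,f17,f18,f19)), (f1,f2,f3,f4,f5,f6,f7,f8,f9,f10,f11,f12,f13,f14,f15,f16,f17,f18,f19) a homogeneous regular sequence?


depth(R)=26
depth(R/I)=26-19=7


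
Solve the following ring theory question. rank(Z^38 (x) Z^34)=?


rank(M(x)N) = rank(M)*rank(N)
38*34 = 1292


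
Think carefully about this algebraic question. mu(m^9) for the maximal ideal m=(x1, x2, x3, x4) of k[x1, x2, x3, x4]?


Graded Nakayama: mu(m^d) = dim_k (m^d/m^(d+1)) = #degree-9 monomials in 4 vars
C(n+d-1,d)=C(12,9)=220


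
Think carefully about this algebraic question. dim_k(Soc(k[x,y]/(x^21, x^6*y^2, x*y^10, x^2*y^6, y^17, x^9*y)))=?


Socle = ann(m) = span of standard monomials u with x*u, y*u in I (staircase corners).
Minimal generators: x^21, x^9*y, x^6*y^2, x^2*y^6, x*y^10, y^17
Corners: y^16, xy^9, x^5y^5, x^8y, x^20
Socle dim=5


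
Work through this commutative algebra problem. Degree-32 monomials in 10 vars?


C(d+n-1,n-1)=C(41,9)=350343565


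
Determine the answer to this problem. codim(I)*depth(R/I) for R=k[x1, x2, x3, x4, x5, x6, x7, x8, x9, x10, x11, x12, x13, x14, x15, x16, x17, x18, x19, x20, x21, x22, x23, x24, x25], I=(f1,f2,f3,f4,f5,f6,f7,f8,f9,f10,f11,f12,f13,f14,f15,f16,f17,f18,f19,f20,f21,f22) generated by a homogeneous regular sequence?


codim=22, depth=dim(R/I)=25-22=3
Product=22*3=66


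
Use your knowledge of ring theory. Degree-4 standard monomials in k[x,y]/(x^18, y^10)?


k[x,y], I = (x^18, y^10), d = 4
Need i < 18 and d-i < 10.
Range: 0 <= i <= 4.
H(4) = 5


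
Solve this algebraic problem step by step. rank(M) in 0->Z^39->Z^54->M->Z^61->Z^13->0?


Alt sum=0:
(-1)^0*39 + (-1)^1*54 + (-1)^2*? + (-1)^3*61 + (-1)^4*13=0
rank(M)=63


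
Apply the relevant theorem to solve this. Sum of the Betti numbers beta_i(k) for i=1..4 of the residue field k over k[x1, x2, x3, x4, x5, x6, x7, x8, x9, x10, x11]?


Koszul resolution: beta_i(k)=C(n,i), n=11
C(11,1)=11, C(11,2)=55, C(11,3)=165, C(11,4)=330
Sum=561


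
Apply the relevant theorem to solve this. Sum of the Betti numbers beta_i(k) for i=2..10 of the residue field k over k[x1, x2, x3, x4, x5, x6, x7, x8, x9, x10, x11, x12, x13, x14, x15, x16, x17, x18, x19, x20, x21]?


Koszul resolution: beta_i(k)=C(n,i), n=21
C(21,2)=210, C(21,3)=1330, C(21,4)=5985, C(21,5)=20349, C(21,6)=54264, C(21,7)=116280, C(21,8)=203490, C(21,9)=293930, C(21,10)=352716
Sum=1048554


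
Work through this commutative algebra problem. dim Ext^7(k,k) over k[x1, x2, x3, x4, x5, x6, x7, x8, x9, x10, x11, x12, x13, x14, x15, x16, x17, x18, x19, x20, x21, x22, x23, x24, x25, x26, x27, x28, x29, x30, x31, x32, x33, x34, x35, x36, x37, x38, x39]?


C(n,i)=C(39,7)=15380937


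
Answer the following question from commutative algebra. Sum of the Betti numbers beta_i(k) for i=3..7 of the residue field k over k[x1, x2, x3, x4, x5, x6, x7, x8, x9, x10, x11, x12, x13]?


Koszul resolution: beta_i(k)=C(n,i), n=13
C(13,3)=286, C(13,4)=715, C(13,5)=1287, C(13,6)=1716, C(13,7)=1716
Sum=5720


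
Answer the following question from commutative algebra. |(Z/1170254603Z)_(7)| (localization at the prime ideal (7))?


7-primary part: 1170254603=7^9*29
Size=7^9=40353607


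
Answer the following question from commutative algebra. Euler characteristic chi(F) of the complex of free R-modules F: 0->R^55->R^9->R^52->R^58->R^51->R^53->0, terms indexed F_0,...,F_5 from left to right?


chi = sum (-1)^i * rank:
(-1)^0*55=55
(-1)^1*9=-9
(-1)^2*52=52
(-1)^3*58=-58
(-1)^4*51=51
(-1)^5*53=-53
chi=38


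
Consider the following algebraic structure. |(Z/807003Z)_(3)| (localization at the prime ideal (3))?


3-primary part: 807003=3^9*41
Size=3^9=19683


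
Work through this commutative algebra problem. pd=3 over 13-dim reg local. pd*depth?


pd+depth=13
depth=13-3=10
pd*depth=3*10=30


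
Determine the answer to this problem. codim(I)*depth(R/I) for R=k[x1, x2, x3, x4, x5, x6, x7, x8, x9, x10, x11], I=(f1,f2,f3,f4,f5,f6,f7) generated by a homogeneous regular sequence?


codim=7, depth=dim(R/I)=11-7=4
Product=7*4=28


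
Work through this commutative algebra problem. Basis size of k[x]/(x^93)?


Basis: 1,x,...,x^92
dim=93


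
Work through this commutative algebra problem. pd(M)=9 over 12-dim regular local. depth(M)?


pd+depth=depth(R)=12
depth=12-9=3


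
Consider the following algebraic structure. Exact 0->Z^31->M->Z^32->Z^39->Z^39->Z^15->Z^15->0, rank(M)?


Alt sum=0:
(-1)^0*31 + (-1)^1*? + (-1)^2*32 + (-1)^3*39 + (-1)^4*39 + (-1)^5*15 + (-1)^6*15=0
rank(M)=63


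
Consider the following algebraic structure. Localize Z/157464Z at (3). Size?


3-primary part: 157464=3^9*8
Size=3^9=19683


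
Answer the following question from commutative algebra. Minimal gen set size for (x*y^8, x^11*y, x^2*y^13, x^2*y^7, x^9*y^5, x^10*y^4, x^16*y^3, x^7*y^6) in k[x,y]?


Remove redundant (divisible by others).
x^16*y^3 redundant.
x^2*y^13 redundant.
Min: x^11*y, x^10*y^4, x^9*y^5, x^7*y^6, x^2*y^7, x*y^8
Count=6


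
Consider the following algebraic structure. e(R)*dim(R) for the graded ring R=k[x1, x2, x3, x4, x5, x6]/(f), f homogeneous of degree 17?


e(R)=deg(f)=17, dim(R)=6-1=5
e*dim=17*5=85


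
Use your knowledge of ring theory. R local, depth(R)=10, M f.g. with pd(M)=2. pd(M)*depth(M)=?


pd+depth=10
depth=10-2=8
pd*depth=2*8=16


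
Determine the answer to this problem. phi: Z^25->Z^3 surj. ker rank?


rank(ker) = 25-3 = 22


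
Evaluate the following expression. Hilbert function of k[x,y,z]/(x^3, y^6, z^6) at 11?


Need i<3, j<6, k<6 with i+j+k=11.
For each i, j ranges over max(0,11-i-5)..min(5,11-i):
  i=0: j in [6,5] -> 0
  i=1: j in [5,5] -> 1
  i=2: j in [4,5] -> 2
H(11) = 0+1+2 = 3


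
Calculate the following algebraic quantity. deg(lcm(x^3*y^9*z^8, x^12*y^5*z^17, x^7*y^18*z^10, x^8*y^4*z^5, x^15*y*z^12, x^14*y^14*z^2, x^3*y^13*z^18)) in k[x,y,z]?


lcm = componentwise max:
x: max(3,12,7,8,15,14,3)=15
y: max(9,5,18,4,1,14,13)=18
z: max(8,17,10,5,12,2,18)=18
Total=15+18+18=51


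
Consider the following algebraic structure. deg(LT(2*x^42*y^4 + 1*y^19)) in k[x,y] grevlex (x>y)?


LT: 2*x^42*y^4
deg_x=42, deg_y=4
Total=42+4=46


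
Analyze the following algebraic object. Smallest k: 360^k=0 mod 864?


360^k mod 864:
k=1: 360
k=2: 0
First zero at k = 2


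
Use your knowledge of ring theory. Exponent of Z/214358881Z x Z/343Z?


Exponent = lcm of the cyclic orders; pairwise coprime => product.
11^8*7^3=214358881*343=73525096183


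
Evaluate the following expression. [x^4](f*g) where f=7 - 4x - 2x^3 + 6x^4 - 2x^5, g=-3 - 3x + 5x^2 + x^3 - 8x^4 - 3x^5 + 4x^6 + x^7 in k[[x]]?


[x^4] = sum a_i*b_j, i+j=4
  7*-8=-56
  -4*1=-4
  -2*-3=6
  6*-3=-18
Sum=-72


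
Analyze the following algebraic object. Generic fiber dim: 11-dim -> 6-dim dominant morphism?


dim(fiber)=dim(X)-dim(Y)=11-6=5


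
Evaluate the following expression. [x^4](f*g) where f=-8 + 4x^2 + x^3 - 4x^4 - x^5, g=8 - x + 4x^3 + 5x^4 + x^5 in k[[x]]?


[x^4] = sum a_i*b_j, i+j=4
  -8*5=-40
  1*-1=-1
  -4*8=-32
Sum=-73


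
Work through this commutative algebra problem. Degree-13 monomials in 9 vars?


C(d+n-1,n-1)=C(21,8)=203490


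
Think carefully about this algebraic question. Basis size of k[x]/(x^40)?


Basis: 1,x,...,x^39
dim=40


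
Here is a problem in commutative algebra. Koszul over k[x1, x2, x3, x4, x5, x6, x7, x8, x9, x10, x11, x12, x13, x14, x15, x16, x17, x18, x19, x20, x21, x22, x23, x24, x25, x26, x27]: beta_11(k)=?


C(n,i)=C(27,11)=13037895


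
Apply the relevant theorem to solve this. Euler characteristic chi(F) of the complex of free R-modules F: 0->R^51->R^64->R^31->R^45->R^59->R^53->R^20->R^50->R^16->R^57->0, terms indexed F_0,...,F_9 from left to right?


chi = sum (-1)^i * rank:
(-1)^0*51=51
(-1)^1*64=-64
(-1)^2*31=31
(-1)^3*45=-45
(-1)^4*59=59
(-1)^5*53=-53
(-1)^6*20=20
(-1)^7*50=-50
(-1)^8*16=16
(-1)^9*57=-57
chi=-92


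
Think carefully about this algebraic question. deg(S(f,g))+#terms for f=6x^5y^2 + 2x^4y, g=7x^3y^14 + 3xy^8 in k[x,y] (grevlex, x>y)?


LT(f)=6x^5y^2, LT(g)=7x^3y^14
lcm(LM)=x^5y^14
S(f,g) (scaled by 42 to clear denominators) = 7y^12*f - 6x^2*g = 14x^4y^13 - 18x^3y^8
2 terms, deg 17.
17+2=19


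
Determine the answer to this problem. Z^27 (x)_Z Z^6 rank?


rank(M(x)N) = rank(M)*rank(N)
27*6 = 162


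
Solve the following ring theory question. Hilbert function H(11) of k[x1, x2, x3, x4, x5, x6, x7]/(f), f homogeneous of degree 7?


C(17,6)-C(10,6)=12376-210=12166


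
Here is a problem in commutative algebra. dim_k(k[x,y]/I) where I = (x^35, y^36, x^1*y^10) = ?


k[x,y]/I, I = (x^35, y^36, x^1*y^10)
Rect: 35x36=1260. Corner: (35-1)x(36-10)=884.
dim = 1260-884 = 376


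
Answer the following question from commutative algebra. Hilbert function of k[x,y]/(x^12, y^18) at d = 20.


k[x,y], I = (x^12, y^18), d = 20
Need i < 12 and d-i < 18.
Range: 3 <= i <= 11.
H(20) = 9


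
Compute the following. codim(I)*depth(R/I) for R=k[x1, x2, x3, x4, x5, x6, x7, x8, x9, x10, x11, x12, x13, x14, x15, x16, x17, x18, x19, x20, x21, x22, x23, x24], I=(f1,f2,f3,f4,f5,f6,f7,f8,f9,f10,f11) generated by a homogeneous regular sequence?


codim=11, depth=dim(R/I)=24-11=13
Product=11*13=143


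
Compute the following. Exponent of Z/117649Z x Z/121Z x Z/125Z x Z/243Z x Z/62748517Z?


Exponent = lcm of the cyclic orders; pairwise coprime => product.
7^6*11^2*5^3*3^5*13^7=117649*121*125*243*62748517=27132721878862474875


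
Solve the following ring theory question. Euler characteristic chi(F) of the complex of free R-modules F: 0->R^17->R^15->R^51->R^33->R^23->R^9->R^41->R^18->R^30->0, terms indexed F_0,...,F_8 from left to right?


chi = sum (-1)^i * rank:
(-1)^0*17=17
(-1)^1*15=-15
(-1)^2*51=51
(-1)^3*33=-33
(-1)^4*23=23
(-1)^5*9=-9
(-1)^6*41=41
(-1)^7*18=-18
(-1)^8*30=30
chi=87


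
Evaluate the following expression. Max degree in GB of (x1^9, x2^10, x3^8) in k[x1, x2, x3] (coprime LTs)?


Pure powers, coprime LTs => already GB.
Degrees: 9, 10, 8
Max=10


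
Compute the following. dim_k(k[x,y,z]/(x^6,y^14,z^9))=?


Basis: x^iy^jz^k, i<6,j<14,k<9
6*14*9=756


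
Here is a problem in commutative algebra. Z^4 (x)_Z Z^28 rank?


rank(M(x)N) = rank(M)*rank(N)
4*28 = 112


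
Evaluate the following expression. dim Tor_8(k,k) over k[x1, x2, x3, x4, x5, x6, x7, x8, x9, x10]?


Koszul: C(n,i)=C(10,8)=45


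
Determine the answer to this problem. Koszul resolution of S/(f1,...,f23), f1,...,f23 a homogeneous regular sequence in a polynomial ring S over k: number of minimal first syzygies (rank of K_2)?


Regular sequence => Koszul complex is the minimal free resolution.
Syz_1 minimally generated by Koszul relations f_i*e_j - f_j*e_i (i<j): mu(Syz_1) = beta_2 = C(m,2) = m(m-1)/2
m=23
23*22/2 = 253


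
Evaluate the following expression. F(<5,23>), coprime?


gcd(5,23)=1 => F=ab-a-b=5*23-5-23=115-28=87


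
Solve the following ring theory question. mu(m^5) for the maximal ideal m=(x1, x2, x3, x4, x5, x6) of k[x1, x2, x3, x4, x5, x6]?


Graded Nakayama: mu(m^d) = dim_k (m^d/m^(d+1)) = #degree-5 monomials in 6 vars
C(n+d-1,d)=C(10,5)=252


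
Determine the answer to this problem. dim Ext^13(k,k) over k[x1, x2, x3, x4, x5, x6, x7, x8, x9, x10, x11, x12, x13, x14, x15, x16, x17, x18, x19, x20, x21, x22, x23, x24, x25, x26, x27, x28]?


C(n,i)=C(28,13)=37442160


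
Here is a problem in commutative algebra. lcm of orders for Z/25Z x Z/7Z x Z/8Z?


Exponent = lcm of the cyclic orders; pairwise coprime => product.
5^2*7^1*2^3=25*7*8=1400


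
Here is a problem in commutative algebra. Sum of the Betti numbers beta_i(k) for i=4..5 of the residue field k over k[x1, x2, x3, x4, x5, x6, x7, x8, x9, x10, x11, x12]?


Koszul resolution: beta_i(k)=C(n,i), n=12
C(12,4)=495, C(12,5)=792
Sum=1287


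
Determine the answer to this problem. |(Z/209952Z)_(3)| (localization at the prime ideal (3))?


3-primary part: 209952=3^8*32
Size=3^8=6561


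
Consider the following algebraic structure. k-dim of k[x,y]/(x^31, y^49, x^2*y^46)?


k[x,y]/I, I = (x^31, y^49, x^2*y^46)
Rect: 31x49=1519. Corner: (31-2)x(49-46)=87.
dim = 1519-87 = 1432


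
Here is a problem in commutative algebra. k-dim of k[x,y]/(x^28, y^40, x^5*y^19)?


k[x,y]/I, I = (x^28, y^40, x^5*y^19)
Rect: 28x40=1120. Corner: (28-5)x(40-19)=483.
dim = 1120-483 = 637


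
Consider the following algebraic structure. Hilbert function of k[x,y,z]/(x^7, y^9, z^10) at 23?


Need i<7, j<9, k<10 with i+j+k=23.
For each i, j ranges over max(0,23-i-9)..min(8,23-i):
  i=0: j in [14,8] -> 0
  i=1: j in [13,8] -> 0
  i=2: j in [12,8] -> 0
  i=3: j in [11,8] -> 0
  i=4: j in [10,8] -> 0
  i=5: j in [9,8] -> 0
  i=6: j in [8,8] -> 1
H(23) = 0+0+0+0+0+0+1 = 1


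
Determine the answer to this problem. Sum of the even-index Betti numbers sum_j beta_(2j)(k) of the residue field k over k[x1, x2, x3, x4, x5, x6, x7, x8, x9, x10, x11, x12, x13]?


Koszul resolution: beta_i(k)=C(n,i), n=13
sum_even C(13,i) = 2^(n-1) = 2^12 = 4096


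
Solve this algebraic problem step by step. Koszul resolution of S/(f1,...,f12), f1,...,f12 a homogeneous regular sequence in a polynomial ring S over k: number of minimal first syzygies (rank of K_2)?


Regular sequence => Koszul complex is the minimal free resolution.
Syz_1 minimally generated by Koszul relations f_i*e_j - f_j*e_i (i<j): mu(Syz_1) = beta_2 = C(m,2) = m(m-1)/2
m=12
12*11/2 = 66


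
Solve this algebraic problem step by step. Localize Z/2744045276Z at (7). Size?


7-primary part: 2744045276=7^9*68
Size=7^9=40353607


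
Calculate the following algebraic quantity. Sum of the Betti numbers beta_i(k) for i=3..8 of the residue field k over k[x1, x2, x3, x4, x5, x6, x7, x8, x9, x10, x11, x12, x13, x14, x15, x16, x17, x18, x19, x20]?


Koszul resolution: beta_i(k)=C(n,i), n=20
C(20,3)=1140, C(20,4)=4845, C(20,5)=15504, C(20,6)=38760, C(20,7)=77520, C(20,8)=125970
Sum=263739


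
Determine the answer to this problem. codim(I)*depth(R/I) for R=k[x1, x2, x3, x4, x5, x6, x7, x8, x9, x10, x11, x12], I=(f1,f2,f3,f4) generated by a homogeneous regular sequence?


codim=4, depth=dim(R/I)=12-4=8
Product=4*8=32


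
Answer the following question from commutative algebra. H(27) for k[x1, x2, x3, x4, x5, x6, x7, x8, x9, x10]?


C(d+n-1,n-1)=C(36,9)=94143280


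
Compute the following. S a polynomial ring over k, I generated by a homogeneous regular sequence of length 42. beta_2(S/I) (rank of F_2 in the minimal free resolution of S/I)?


Regular sequence => Koszul complex is the minimal free resolution.
Syz_1 minimally generated by Koszul relations f_i*e_j - f_j*e_i (i<j): mu(Syz_1) = beta_2 = C(m,2) = m(m-1)/2
m=42
42*41/2 = 861


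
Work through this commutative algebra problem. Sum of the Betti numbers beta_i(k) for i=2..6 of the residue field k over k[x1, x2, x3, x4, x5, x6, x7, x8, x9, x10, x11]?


Koszul resolution: beta_i(k)=C(n,i), n=11
C(11,2)=55, C(11,3)=165, C(11,4)=330, C(11,5)=462, C(11,6)=462
Sum=1474


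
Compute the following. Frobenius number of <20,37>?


gcd(20,37)=1 => F=ab-a-b=20*37-20-37=740-57=683


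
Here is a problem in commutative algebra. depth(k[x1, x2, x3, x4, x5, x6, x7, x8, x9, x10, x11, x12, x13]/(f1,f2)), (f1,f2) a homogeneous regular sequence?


depth(R)=13
depth(R/I)=13-2=11


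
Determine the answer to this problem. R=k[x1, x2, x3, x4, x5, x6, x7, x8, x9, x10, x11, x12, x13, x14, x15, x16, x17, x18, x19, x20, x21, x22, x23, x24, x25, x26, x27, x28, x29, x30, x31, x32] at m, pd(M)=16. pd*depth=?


pd+depth=32
depth=32-16=16
pd*depth=16*16=256


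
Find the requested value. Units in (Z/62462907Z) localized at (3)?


Local ring = Z/2187Z.
phi(2187) = 3^6*(3-1) = 1458


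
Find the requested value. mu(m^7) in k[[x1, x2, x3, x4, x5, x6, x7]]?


C(n+d-1,d)=C(13,7)=1716


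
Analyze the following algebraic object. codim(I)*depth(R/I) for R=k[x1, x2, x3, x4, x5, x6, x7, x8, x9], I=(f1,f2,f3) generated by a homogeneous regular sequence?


codim=3, depth=dim(R/I)=9-3=6
Product=3*6=18


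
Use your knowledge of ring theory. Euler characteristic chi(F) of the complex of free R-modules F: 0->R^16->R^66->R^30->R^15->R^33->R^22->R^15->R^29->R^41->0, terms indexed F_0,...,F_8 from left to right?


chi = sum (-1)^i * rank:
(-1)^0*16=16
(-1)^1*66=-66
(-1)^2*30=30
(-1)^3*15=-15
(-1)^4*33=33
(-1)^5*22=-22
(-1)^6*15=15
(-1)^7*29=-29
(-1)^8*41=41
chi=3


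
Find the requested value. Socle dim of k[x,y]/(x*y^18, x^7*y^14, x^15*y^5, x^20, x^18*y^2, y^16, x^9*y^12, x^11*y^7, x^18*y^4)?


Socle = ann(m) = span of standard monomials u with x*u, y*u in I (staircase corners).
Redundant generators: x*y^18, x^18*y^4
Minimal generators: x^20, x^18*y^2, x^15*y^5, x^11*y^7, x^9*y^12, x^7*y^14, y^16
Corners: x^6y^15, x^8y^13, x^10y^11, x^14y^6, x^17y^4, x^19y
Socle dim=6


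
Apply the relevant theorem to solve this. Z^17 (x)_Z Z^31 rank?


rank(M(x)N) = rank(M)*rank(N)
17*31 = 527


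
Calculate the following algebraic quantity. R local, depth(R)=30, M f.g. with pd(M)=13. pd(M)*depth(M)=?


pd+depth=30
depth=30-13=17
pd*depth=13*17=221


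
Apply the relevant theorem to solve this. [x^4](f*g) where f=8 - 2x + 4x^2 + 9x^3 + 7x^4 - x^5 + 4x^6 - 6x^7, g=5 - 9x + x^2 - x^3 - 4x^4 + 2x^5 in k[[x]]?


[x^4] = sum a_i*b_j, i+j=4
  8*-4=-32
  -2*-1=2
  4*1=4
  9*-9=-81
  7*5=35
Sum=-72


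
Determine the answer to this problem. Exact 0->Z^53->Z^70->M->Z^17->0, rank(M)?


Alt sum=0:
(-1)^0*53 + (-1)^1*70 + (-1)^2*? + (-1)^3*17=0
rank(M)=34


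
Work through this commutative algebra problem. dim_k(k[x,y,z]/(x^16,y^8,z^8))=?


Basis: x^iy^jz^k, i<16,j<8,k<8
16*8*8=1024


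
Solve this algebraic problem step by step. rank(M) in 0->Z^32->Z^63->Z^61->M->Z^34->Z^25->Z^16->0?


Alt sum=0:
(-1)^0*32 + (-1)^1*63 + (-1)^2*61 + (-1)^3*? + (-1)^4*34 + (-1)^5*25 + (-1)^6*16=0
rank(M)=55


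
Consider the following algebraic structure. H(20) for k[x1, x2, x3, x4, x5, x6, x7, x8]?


C(d+n-1,n-1)=C(27,7)=888030


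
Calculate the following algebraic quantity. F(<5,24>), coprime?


gcd(5,24)=1 => F=ab-a-b=5*24-5-24=120-29=91


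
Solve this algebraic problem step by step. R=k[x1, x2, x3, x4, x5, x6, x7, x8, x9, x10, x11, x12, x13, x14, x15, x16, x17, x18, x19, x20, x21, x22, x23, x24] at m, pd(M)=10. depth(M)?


pd+depth=depth(R)=24
depth=24-10=14


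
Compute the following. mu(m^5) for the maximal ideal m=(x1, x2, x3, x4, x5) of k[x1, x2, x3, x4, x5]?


Graded Nakayama: mu(m^d) = dim_k (m^d/m^(d+1)) = #degree-5 monomials in 5 vars
C(n+d-1,d)=C(9,5)=126


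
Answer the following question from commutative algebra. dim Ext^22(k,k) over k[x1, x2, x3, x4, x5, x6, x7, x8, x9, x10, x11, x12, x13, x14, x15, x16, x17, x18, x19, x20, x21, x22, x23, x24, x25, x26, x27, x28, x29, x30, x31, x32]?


C(n,i)=C(32,22)=64512240


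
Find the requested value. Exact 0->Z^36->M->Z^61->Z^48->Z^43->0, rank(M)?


Alt sum=0:
(-1)^0*36 + (-1)^1*? + (-1)^2*61 + (-1)^3*48 + (-1)^4*43=0
rank(M)=92


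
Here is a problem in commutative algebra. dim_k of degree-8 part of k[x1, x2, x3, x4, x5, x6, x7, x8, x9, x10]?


C(d+n-1,n-1)=C(17,9)=24310


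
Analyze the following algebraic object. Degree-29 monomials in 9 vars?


C(d+n-1,n-1)=C(37,8)=38608020


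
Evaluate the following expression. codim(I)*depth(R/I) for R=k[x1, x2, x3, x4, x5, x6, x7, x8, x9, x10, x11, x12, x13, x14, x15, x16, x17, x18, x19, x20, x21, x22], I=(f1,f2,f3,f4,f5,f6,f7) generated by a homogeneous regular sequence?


codim=7, depth=dim(R/I)=22-7=15
Product=7*15=105


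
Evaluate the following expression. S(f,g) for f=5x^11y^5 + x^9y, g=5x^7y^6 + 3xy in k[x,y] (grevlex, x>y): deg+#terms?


LT(f)=5x^11y^5, LT(g)=5x^7y^6
lcm(LM)=x^11y^6
S(f,g) (scaled by 25 to clear denominators) = 5y*f - 5x^4*g = 5x^9y^2 - 15x^5y
2 terms, deg 11.
11+2=13


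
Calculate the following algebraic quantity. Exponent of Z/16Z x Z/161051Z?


Exponent = lcm of the cyclic orders; pairwise coprime => product.
2^4*11^5=16*161051=2576816


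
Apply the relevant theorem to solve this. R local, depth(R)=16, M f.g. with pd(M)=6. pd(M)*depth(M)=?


pd+depth=16
depth=16-6=10
pd*depth=6*10=60


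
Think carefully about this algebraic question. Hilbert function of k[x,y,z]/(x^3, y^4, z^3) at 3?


Need i<3, j<4, k<3 with i+j+k=3.
For each i, j ranges over max(0,3-i-2)..min(3,3-i):
  i=0: j in [1,3] -> 3
  i=1: j in [0,2] -> 3
  i=2: j in [0,1] -> 2
H(3) = 3+3+2 = 8


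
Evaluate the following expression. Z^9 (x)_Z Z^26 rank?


rank(M(x)N) = rank(M)*rank(N)
9*26 = 234


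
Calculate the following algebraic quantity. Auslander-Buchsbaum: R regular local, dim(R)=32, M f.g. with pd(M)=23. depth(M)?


pd+depth=depth(R)=32
depth=32-23=9


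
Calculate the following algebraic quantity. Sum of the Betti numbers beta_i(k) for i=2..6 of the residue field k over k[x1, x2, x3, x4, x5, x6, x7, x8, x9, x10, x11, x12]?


Koszul resolution: beta_i(k)=C(n,i), n=12
C(12,2)=66, C(12,3)=220, C(12,4)=495, C(12,5)=792, C(12,6)=924
Sum=2497


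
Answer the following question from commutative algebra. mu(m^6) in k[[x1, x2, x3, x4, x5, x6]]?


C(n+d-1,d)=C(11,6)=462


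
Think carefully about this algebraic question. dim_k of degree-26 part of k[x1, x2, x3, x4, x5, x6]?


C(d+n-1,n-1)=C(31,5)=169911


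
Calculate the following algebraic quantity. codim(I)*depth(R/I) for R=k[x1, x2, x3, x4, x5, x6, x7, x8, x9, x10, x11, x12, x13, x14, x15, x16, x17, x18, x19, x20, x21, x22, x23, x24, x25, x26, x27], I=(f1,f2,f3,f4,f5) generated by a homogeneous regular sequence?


codim=5, depth=dim(R/I)=27-5=22
Product=5*22=110


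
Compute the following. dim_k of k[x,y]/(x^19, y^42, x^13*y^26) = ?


k[x,y]/I, I = (x^19, y^42, x^13*y^26)
Rect: 19x42=798. Corner: (19-13)x(42-26)=96.
dim = 798-96 = 702


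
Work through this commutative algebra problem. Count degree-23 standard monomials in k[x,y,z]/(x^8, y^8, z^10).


Need i<8, j<8, k<10 with i+j+k=23.
For each i, j ranges over max(0,23-i-9)..min(7,23-i):
  i=0: j in [14,7] -> 0
  i=1: j in [13,7] -> 0
  i=2: j in [12,7] -> 0
  i=3: j in [11,7] -> 0
  i=4: j in [10,7] -> 0
  i=5: j in [9,7] -> 0
  i=6: j in [8,7] -> 0
  i=7: j in [7,7] -> 1
H(23) = 0+0+0+0+0+0+0+1 = 1


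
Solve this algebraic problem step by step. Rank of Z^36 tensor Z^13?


rank(M(x)N) = rank(M)*rank(N)
36*13 = 468


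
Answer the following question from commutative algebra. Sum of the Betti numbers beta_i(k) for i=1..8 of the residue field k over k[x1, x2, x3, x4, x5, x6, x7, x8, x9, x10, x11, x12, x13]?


Koszul resolution: beta_i(k)=C(n,i), n=13
C(13,1)=13, C(13,2)=78, C(13,3)=286, C(13,4)=715, C(13,5)=1287, C(13,6)=1716, C(13,7)=1716, C(13,8)=1287
Sum=7098


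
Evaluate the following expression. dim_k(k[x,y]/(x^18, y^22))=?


Basis: x^i*y^j, i<18, j<22
18*22=396


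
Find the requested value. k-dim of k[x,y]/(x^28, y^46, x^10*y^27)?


k[x,y]/I, I = (x^28, y^46, x^10*y^27)
Rect: 28x46=1288. Corner: (28-10)x(46-27)=342.
dim = 1288-342 = 946


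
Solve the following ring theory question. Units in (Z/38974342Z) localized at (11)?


Local ring = Z/19487171Z.
phi(19487171) = 11^6*(11-1) = 17715610


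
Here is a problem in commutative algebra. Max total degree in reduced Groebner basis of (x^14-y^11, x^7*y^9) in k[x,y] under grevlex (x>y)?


LT(f1)=x^14, LT(f2)=x^7y^9, lcm=x^14y^9
S(f1,f2) = y^9*f1 - x^7*f2 = -y^20
Reduced GB = {f1, f2, y^20}; degrees 14, 16, 20
Max = 20


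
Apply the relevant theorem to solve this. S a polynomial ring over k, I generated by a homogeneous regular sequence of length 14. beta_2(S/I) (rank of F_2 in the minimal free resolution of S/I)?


Regular sequence => Koszul complex is the minimal free resolution.
Syz_1 minimally generated by Koszul relations f_i*e_j - f_j*e_i (i<j): mu(Syz_1) = beta_2 = C(m,2) = m(m-1)/2
m=14
14*13/2 = 91


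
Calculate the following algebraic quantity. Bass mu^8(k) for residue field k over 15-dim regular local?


C(n,i)=C(15,8)=6435


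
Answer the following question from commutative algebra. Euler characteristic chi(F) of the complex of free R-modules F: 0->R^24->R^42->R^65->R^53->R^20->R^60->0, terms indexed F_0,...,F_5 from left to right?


chi = sum (-1)^i * rank:
(-1)^0*24=24
(-1)^1*42=-42
(-1)^2*65=65
(-1)^3*53=-53
(-1)^4*20=20
(-1)^5*60=-60
chi=-46


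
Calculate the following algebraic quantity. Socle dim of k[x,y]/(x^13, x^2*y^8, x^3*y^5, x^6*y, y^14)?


Socle = ann(m) = span of standard monomials u with x*u, y*u in I (staircase corners).
Minimal generators: x^13, x^6*y, x^3*y^5, x^2*y^8, y^14
Corners: xy^13, x^2y^7, x^5y^4, x^12
Socle dim=4


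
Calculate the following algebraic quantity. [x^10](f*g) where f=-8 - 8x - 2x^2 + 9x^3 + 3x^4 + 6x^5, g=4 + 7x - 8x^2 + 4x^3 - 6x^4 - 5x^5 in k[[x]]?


[x^10] = sum a_i*b_j, i+j=10
  6*-5=-30
Sum=-30


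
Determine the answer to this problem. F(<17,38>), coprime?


gcd(17,38)=1 => F=ab-a-b=17*38-17-38=646-55=591


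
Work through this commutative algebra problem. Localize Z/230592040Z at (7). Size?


7-primary part: 230592040=7^8*40
Size=7^8=5764801


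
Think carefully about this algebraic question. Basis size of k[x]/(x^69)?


Basis: 1,x,...,x^68
dim=69


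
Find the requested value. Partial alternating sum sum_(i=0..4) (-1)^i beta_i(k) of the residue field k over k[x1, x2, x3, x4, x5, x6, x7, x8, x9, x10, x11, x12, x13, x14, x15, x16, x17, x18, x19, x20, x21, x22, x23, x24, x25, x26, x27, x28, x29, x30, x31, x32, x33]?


Koszul resolution: beta_i(k)=C(n,i), n=33
sum_(i=0..p) (-1)^i C(n,i) = (-1)^p C(n-1,p)
(-1)^4*C(32,4) = (-1)^4*35960 = 35960


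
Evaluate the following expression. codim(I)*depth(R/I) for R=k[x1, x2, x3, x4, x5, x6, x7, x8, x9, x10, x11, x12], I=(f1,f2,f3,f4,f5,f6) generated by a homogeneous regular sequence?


codim=6, depth=dim(R/I)=12-6=6
Product=6*6=36


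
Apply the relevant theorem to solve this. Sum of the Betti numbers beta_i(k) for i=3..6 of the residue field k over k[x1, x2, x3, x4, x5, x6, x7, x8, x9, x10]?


Koszul resolution: beta_i(k)=C(n,i), n=10
C(10,3)=120, C(10,4)=210, C(10,5)=252, C(10,6)=210
Sum=792


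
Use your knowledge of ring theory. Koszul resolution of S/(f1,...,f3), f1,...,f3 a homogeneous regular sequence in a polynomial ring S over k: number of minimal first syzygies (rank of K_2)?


Regular sequence => Koszul complex is the minimal free resolution.
Syz_1 minimally generated by Koszul relations f_i*e_j - f_j*e_i (i<j): mu(Syz_1) = beta_2 = C(m,2) = m(m-1)/2
m=3
3*2/2 = 3


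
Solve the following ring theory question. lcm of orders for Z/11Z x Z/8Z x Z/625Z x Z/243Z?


Exponent = lcm of the cyclic orders; pairwise coprime => product.
11^1*2^3*5^4*3^5=11*8*625*243=13365000


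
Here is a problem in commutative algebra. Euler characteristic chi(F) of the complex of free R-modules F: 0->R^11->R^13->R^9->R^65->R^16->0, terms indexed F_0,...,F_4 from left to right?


chi = sum (-1)^i * rank:
(-1)^0*11=11
(-1)^1*13=-13
(-1)^2*9=9
(-1)^3*65=-65
(-1)^4*16=16
chi=-42


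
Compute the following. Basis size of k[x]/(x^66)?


Basis: 1,x,...,x^65
dim=66


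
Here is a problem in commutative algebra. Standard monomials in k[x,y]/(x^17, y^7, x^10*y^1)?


k[x,y]/I, I = (x^17, y^7, x^10*y^1)
Rect: 17x7=119. Corner: (17-10)x(7-1)=42.
dim = 119-42 = 77


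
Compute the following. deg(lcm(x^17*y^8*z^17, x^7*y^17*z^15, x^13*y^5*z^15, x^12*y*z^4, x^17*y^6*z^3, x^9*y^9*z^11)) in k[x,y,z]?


lcm = componentwise max:
x: max(17,7,13,12,17,9)=17
y: max(8,17,5,1,6,9)=17
z: max(17,15,15,4,3,11)=17
Total=17+17+17=51


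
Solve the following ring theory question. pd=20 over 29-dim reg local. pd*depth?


pd+depth=29
depth=29-20=9
pd*depth=20*9=180


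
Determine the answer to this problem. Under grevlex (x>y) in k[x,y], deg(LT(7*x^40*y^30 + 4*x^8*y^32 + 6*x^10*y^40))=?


LT: 7*x^40*y^30
deg_x=40, deg_y=30
Total=40+30=70


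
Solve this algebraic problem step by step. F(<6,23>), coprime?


gcd(6,23)=1 => F=ab-a-b=6*23-6-23=138-29=109


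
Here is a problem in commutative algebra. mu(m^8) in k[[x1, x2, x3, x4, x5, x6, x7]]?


C(n+d-1,d)=C(14,8)=3003


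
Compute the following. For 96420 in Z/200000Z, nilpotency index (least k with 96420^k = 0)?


96420^k mod 200000:
k=1: 96420
k=2: 16400
k=3: 88000
k=4: 160000
k=5: 0
First zero at k = 5


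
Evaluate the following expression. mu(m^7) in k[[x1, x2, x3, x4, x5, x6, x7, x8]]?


C(n+d-1,d)=C(14,7)=3432


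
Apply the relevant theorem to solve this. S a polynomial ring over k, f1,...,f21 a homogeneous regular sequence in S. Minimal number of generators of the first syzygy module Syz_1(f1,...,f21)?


Regular sequence => Koszul complex is the minimal free resolution.
Syz_1 minimally generated by Koszul relations f_i*e_j - f_j*e_i (i<j): mu(Syz_1) = beta_2 = C(m,2) = m(m-1)/2
m=21
21*20/2 = 210


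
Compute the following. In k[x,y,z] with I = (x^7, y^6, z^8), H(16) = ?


Need i<7, j<6, k<8 with i+j+k=16.
For each i, j ranges over max(0,16-i-7)..min(5,16-i):
  i=0: j in [9,5] -> 0
  i=1: j in [8,5] -> 0
  i=2: j in [7,5] -> 0
  i=3: j in [6,5] -> 0
  i=4: j in [5,5] -> 1
  i=5: j in [4,5] -> 2
  i=6: j in [3,5] -> 3
H(16) = 0+0+0+0+1+2+3 = 6


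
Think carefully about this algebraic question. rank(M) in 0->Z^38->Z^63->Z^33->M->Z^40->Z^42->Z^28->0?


Alt sum=0:
(-1)^0*38 + (-1)^1*63 + (-1)^2*33 + (-1)^3*? + (-1)^4*40 + (-1)^5*42 + (-1)^6*28=0
rank(M)=34


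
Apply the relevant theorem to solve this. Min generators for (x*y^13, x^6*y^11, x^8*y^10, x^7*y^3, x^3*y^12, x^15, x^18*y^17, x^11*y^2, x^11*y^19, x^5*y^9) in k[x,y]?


Remove redundant (divisible by others).
x^11*y^19 redundant.
x^6*y^11 redundant.
x^18*y^17 redundant.
x^8*y^10 redundant.
Min: x^15, x^11*y^2, x^7*y^3, x^5*y^9, x^3*y^12, x*y^13
Count=6


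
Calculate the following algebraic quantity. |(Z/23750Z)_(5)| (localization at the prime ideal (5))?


5-primary part: 23750=5^4*38
Size=5^4=625


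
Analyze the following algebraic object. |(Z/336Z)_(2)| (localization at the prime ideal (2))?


2-primary part: 336=2^4*21
Size=2^4=16


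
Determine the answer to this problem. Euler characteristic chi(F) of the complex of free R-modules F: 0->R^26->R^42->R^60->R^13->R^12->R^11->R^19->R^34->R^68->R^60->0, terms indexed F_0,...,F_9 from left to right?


chi = sum (-1)^i * rank:
(-1)^0*26=26
(-1)^1*42=-42
(-1)^2*60=60
(-1)^3*13=-13
(-1)^4*12=12
(-1)^5*11=-11
(-1)^6*19=19
(-1)^7*34=-34
(-1)^8*68=68
(-1)^9*60=-60
chi=25


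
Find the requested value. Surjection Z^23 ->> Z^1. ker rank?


rank(ker) = 23-1 = 22


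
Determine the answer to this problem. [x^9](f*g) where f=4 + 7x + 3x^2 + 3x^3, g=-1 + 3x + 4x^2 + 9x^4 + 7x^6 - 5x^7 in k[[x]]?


[x^9] = sum a_i*b_j, i+j=9
  3*-5=-15
  3*7=21
Sum=6


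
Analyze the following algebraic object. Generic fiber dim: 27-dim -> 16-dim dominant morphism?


dim(fiber)=dim(X)-dim(Y)=27-16=11


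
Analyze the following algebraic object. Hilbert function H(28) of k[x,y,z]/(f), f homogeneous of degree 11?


C(30,2)-C(19,2)=435-171=264


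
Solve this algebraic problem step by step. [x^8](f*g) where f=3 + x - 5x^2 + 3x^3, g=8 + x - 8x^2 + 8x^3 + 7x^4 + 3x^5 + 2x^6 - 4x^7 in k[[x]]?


[x^8] = sum a_i*b_j, i+j=8
  1*-4=-4
  -5*2=-10
  3*3=9
Sum=-5


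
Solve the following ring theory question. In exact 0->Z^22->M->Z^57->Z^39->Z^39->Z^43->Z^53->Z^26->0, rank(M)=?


Alt sum=0:
(-1)^0*22 + (-1)^1*? + (-1)^2*57 + (-1)^3*39 + (-1)^4*39 + (-1)^5*43 + (-1)^6*53 + (-1)^7*26=0
rank(M)=63


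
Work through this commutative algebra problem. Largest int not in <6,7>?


gcd(6,7)=1 => F=ab-a-b=6*7-6-7=42-13=29


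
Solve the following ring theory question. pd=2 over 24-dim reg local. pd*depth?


pd+depth=24
depth=24-2=22
pd*depth=2*22=44


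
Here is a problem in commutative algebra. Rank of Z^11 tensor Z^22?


rank(M(x)N) = rank(M)*rank(N)
11*22 = 242


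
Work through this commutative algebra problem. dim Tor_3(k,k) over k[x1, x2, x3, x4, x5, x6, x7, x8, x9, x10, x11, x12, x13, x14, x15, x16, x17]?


Koszul: C(n,i)=C(17,3)=680


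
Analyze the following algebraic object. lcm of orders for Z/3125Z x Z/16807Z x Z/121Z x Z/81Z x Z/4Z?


Exponent = lcm of the cyclic orders; pairwise coprime => product.
5^5*7^5*11^2*3^4*2^2=3125*16807*121*81*4=2059067587500


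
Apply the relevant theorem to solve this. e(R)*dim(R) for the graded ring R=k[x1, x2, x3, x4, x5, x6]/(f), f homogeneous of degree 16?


e(R)=deg(f)=16, dim(R)=6-1=5
e*dim=16*5=80


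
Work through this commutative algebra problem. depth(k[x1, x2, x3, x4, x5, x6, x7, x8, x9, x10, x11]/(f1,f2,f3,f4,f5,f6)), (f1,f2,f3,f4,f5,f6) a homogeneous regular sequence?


depth(R)=11
depth(R/I)=11-6=5


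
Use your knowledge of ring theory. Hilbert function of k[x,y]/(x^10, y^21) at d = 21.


k[x,y], I = (x^10, y^21), d = 21
Need i < 10 and d-i < 21.
Range: 1 <= i <= 9.
H(21) = 9


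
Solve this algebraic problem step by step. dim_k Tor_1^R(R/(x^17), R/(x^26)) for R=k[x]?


Tor_1(R/I,R/J)=(I cap J)/IJ=(x^26)/(x^43)
dim=43-26=min(17,26)=17
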